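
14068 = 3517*4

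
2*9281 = 18562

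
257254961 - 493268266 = -236013305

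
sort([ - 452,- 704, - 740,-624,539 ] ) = [  -  740, - 704,  -  624,-452, 539 ]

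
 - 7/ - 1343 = 7/1343 = 0.01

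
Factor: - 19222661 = -19^1 * 1011719^1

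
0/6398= 0   =  0.00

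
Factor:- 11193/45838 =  - 2^ (-1)*3^1 * 7^1*43^(-1)  =  - 21/86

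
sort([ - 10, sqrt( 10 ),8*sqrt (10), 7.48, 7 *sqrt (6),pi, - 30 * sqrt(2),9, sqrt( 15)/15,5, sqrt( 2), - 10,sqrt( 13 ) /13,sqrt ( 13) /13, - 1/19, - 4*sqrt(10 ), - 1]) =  [ - 30*sqrt( 2), - 4*sqrt (10 ) , - 10, - 10,-1, -1/19, sqrt( 15)/15, sqrt(13) /13,sqrt ( 13 ) /13,sqrt(2) , pi , sqrt( 10 ), 5, 7.48, 9, 7*sqrt( 6 ),8*sqrt( 10) ] 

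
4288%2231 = 2057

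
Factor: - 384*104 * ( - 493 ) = 19688448= 2^10 * 3^1*13^1*17^1* 29^1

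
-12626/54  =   - 6313/27 = - 233.81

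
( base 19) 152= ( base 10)458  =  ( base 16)1CA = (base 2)111001010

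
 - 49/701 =-1 + 652/701   =  - 0.07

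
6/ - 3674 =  - 3/1837 = - 0.00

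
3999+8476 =12475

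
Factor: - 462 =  -2^1 * 3^1*7^1*11^1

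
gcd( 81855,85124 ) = 1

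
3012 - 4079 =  - 1067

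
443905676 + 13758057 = 457663733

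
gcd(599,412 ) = 1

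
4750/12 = 395+5/6 = 395.83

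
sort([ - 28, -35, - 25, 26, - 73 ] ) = [ - 73, - 35, - 28, - 25,26 ] 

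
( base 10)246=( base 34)78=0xf6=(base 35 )71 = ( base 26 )9c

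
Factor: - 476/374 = -2^1*7^1 * 11^( -1) = -14/11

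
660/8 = 165/2 = 82.50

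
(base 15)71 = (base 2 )1101010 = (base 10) 106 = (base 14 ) 78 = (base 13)82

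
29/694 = 29/694 = 0.04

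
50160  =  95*528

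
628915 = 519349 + 109566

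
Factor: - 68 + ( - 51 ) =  - 7^1*17^1=- 119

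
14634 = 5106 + 9528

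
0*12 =0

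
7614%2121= 1251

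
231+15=246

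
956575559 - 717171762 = 239403797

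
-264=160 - 424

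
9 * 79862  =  718758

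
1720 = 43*40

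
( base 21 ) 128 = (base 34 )ef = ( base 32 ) FB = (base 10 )491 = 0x1eb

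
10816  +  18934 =29750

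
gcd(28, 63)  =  7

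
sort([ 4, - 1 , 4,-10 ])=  [ - 10, - 1,4, 4]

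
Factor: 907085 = 5^1*43^1*4219^1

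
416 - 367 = 49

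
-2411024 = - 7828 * 308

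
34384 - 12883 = 21501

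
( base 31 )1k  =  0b110011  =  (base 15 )36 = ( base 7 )102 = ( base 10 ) 51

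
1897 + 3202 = 5099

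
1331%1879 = 1331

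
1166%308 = 242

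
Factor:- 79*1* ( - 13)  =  1027 = 13^1*79^1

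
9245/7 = 9245/7 = 1320.71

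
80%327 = 80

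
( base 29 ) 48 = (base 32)3s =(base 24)54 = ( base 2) 1111100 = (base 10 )124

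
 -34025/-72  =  472 + 41/72= 472.57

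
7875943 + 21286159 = 29162102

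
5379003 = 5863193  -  484190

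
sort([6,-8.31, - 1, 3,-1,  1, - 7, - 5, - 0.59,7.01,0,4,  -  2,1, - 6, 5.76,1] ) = [ - 8.31 ,-7, - 6, - 5, - 2, - 1, - 1, - 0.59,0, 1, 1,1, 3, 4,5.76, 6, 7.01 ] 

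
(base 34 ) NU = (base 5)11222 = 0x32c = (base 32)pc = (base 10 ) 812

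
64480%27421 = 9638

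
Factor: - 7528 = -2^3*941^1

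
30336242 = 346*87677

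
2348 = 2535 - 187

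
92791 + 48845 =141636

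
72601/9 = 72601/9=8066.78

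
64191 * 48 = 3081168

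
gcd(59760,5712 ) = 48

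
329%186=143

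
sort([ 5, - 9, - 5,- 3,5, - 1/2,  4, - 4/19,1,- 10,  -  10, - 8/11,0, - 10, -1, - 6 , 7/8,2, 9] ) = [ - 10  ,-10,  -  10, -9, - 6, - 5, - 3, - 1,- 8/11,  -  1/2, -4/19 , 0 , 7/8,1, 2,4, 5, 5, 9]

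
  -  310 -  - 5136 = 4826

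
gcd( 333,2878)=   1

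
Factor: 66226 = 2^1*33113^1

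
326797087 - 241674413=85122674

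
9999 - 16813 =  - 6814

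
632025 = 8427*75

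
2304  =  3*768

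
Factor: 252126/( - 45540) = -609/110 = - 2^ ( - 1 )*3^1 * 5^(-1 ) * 7^1 * 11^(-1) * 29^1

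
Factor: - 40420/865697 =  - 2^2 * 5^1*7^( - 1)*19^( - 1 )*23^ ( - 1)*43^1*  47^1*283^( - 1)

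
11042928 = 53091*208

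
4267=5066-799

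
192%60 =12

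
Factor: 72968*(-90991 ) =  - 2^3*7^1*19^1*1303^1*4789^1 = - 6639431288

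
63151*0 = 0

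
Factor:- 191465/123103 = -5^1 * 149^1 * 479^ (  -  1 ) = -  745/479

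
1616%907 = 709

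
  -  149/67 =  - 3+52/67 = - 2.22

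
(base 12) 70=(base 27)33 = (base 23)3F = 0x54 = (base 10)84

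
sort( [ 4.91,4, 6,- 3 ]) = [ - 3,4,4.91 , 6 ] 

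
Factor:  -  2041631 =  - 2041631^1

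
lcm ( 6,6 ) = 6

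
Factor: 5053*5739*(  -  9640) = -279551969880= -  2^3*3^1* 5^1*31^1 * 163^1 *241^1*1913^1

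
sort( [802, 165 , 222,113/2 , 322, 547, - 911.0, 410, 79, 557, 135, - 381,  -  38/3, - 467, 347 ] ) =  [ - 911.0, - 467  , - 381, - 38/3,113/2, 79, 135,165, 222,322,347,410, 547 , 557,802 ]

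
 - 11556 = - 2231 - 9325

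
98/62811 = 14/8973  =  0.00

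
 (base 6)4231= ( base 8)1673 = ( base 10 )955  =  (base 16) 3bb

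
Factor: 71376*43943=3136475568=2^4*3^1*1487^1 * 43943^1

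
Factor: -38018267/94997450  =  - 2^( - 1)*5^( - 2)*7^2* 257^1*3019^1*1899949^( - 1 )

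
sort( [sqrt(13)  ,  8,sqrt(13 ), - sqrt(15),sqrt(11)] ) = [ - sqrt(15 ), sqrt( 11 ),sqrt( 13 ), sqrt(13 ),8] 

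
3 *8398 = 25194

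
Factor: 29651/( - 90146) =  - 2^(-1 )*7^( - 1 )*47^(-1 )*137^( - 1) * 149^1*199^1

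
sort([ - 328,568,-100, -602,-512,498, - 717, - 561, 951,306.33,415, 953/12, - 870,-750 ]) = [-870, - 750 ,-717,-602, - 561,  -  512,-328, - 100,  953/12,306.33,415,498, 568,951 ] 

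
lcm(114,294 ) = 5586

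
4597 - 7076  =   - 2479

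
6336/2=3168  =  3168.00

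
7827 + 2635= 10462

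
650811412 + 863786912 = 1514598324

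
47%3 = 2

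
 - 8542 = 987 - 9529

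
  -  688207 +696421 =8214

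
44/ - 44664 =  - 11/11166 = - 0.00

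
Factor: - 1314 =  - 2^1*3^2*  73^1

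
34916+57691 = 92607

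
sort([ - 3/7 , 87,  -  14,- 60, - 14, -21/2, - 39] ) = [ - 60, - 39 ,-14,-14, -21/2, -3/7,87]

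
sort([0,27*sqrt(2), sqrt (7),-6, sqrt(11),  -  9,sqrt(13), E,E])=[-9,-6 , 0,sqrt(7 ), E, E, sqrt(11), sqrt( 13 ), 27 * sqrt(2 ) ] 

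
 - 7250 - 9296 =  - 16546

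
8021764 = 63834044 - 55812280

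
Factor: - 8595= - 3^2*5^1*191^1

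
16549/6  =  16549/6 = 2758.17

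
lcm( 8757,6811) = 61299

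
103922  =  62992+40930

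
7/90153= 1/12879 = 0.00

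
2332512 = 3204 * 728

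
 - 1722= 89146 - 90868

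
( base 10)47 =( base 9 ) 52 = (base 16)2F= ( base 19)29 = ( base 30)1H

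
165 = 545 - 380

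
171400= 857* 200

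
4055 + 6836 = 10891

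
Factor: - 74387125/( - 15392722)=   2^( - 1 )*5^3*595097^1*7696361^ ( - 1)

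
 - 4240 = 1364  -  5604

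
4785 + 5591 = 10376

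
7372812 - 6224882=1147930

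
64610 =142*455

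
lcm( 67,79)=5293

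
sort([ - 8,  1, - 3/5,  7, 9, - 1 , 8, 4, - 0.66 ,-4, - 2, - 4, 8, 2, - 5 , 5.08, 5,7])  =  [ - 8, - 5, - 4,-4, - 2, - 1 , - 0.66, - 3/5, 1, 2 , 4,5,5.08  ,  7 , 7, 8 , 8,  9]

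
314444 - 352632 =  - 38188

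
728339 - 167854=560485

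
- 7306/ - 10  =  730+3/5  =  730.60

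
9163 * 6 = 54978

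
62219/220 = 62219/220 = 282.81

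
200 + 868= 1068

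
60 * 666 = 39960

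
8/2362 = 4/1181= 0.00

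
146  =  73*2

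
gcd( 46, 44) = 2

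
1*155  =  155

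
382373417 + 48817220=431190637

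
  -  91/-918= 91/918 = 0.10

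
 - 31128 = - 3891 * 8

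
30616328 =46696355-16080027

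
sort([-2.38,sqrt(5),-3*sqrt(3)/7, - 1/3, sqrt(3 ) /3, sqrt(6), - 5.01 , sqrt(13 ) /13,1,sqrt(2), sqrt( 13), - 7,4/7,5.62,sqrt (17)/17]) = [ - 7,-5.01, - 2.38,-3*sqrt(3) /7, - 1/3, sqrt( 17 )/17, sqrt(13)/13,4/7, sqrt ( 3 )/3, 1, sqrt(2), sqrt(5 ),sqrt(6),sqrt(13 ), 5.62 ]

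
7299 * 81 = 591219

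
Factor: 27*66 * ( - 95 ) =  - 2^1*3^4*5^1*11^1*19^1= -  169290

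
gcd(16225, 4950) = 275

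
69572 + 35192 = 104764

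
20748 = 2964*7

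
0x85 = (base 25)58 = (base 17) 7E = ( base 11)111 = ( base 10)133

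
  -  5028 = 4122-9150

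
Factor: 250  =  2^1*5^3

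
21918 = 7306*3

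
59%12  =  11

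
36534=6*6089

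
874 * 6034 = 5273716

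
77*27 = 2079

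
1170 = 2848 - 1678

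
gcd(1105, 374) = 17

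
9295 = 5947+3348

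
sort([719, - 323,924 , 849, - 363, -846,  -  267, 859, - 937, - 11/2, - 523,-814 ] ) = [ - 937,-846, - 814, - 523,  -  363, - 323, - 267, - 11/2,719, 849, 859, 924 ]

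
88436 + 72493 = 160929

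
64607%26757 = 11093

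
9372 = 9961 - 589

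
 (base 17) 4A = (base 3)2220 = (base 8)116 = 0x4e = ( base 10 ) 78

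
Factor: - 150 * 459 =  - 68850  =  - 2^1*3^4*5^2*17^1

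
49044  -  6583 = 42461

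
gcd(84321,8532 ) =27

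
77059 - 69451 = 7608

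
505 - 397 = 108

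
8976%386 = 98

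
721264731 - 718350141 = 2914590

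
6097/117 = 52 + 1/9 = 52.11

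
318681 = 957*333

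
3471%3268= 203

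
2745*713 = 1957185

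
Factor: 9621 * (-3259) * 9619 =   -  301602196341 = - 3^2*1069^1*3259^1*9619^1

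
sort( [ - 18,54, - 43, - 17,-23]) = [ - 43 , - 23, - 18, - 17,  54] 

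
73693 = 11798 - - 61895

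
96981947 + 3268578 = 100250525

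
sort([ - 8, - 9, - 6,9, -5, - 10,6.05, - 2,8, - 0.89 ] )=[ - 10, - 9, - 8, - 6, - 5, - 2, - 0.89,6.05,8,9 ] 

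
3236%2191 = 1045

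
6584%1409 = 948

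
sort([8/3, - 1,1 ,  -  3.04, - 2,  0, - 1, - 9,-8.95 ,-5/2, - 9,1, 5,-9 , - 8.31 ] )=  [-9, - 9, - 9,-8.95,-8.31, - 3.04, - 5/2, - 2, - 1, -1 , 0 , 1,1,  8/3,  5 ] 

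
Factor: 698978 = 2^1*7^1 * 49927^1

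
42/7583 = 42/7583 = 0.01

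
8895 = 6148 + 2747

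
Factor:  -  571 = -571^1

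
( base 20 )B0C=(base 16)113C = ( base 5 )120122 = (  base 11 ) 3351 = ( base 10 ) 4412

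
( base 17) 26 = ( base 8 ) 50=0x28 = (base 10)40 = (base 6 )104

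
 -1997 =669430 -671427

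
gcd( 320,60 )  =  20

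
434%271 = 163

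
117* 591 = 69147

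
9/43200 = 1/4800 = 0.00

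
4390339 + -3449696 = 940643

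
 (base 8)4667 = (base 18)7C3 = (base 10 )2487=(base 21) 5D9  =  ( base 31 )2I7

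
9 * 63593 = 572337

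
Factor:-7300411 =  - 43^1*169777^1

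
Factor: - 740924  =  -2^2*19^1 * 9749^1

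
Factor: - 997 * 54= - 2^1 * 3^3 * 997^1 = - 53838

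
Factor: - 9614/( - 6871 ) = 2^1*11^1*19^1*23^1*6871^ ( - 1) 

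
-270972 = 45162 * ( - 6)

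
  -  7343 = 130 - 7473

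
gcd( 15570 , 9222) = 6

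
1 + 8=9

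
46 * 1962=90252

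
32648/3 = 32648/3  =  10882.67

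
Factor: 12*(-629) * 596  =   - 4498608 = - 2^4*3^1*17^1*37^1*149^1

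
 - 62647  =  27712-90359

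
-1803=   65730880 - 65732683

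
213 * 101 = 21513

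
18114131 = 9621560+8492571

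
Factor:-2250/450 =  - 5^1 =- 5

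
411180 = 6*68530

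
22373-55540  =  -33167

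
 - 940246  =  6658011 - 7598257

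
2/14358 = 1/7179 = 0.00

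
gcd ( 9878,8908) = 2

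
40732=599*68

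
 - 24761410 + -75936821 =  - 100698231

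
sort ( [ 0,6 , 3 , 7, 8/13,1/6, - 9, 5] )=[ - 9,  0 , 1/6, 8/13,3,5, 6,7 ] 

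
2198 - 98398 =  - 96200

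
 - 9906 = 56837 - 66743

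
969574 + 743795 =1713369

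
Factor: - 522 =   -  2^1*3^2*29^1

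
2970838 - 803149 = 2167689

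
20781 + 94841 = 115622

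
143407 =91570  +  51837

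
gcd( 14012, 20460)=124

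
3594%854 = 178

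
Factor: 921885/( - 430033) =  - 3^1*5^1*41^1*107^( - 1)*1499^1*4019^( - 1 ) 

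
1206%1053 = 153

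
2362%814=734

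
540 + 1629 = 2169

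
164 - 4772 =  - 4608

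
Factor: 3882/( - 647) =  - 2^1*3^1 = - 6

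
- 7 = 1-8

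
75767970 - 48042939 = 27725031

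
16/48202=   8/24101  =  0.00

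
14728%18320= 14728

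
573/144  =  3 + 47/48=3.98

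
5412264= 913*5928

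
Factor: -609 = -3^1 *7^1*29^1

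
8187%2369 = 1080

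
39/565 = 39/565 = 0.07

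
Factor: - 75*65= -3^1*5^3*13^1 = - 4875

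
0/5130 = 0 = 0.00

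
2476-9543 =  - 7067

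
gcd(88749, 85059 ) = 9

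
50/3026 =25/1513 = 0.02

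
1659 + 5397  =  7056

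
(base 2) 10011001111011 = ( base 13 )463a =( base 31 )A7O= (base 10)9851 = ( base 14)3839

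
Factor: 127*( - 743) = - 94361= - 127^1*743^1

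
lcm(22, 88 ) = 88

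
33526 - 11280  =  22246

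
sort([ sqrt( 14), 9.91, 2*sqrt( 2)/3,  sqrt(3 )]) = [ 2*sqrt( 2)/3, sqrt(3 ),sqrt(  14 ),9.91] 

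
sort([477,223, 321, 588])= [223,321,477,588]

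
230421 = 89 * 2589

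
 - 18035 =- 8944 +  - 9091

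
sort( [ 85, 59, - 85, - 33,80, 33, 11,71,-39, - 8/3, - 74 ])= [ - 85, - 74, - 39,- 33 , -8/3, 11,33, 59,71,80,85 ]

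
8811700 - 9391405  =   - 579705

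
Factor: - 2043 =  - 3^2*227^1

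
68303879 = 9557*7147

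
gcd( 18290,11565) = 5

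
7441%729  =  151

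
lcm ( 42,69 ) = 966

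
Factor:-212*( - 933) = 197796 = 2^2*3^1*53^1*311^1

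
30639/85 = 360  +  39/85 = 360.46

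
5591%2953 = 2638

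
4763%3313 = 1450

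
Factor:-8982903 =-3^1*23^1 * 211^1 *617^1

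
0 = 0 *4054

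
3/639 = 1/213= 0.00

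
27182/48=13591/24 = 566.29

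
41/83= 41/83 = 0.49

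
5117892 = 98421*52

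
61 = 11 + 50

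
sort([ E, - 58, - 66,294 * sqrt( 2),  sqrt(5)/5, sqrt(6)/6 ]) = [ - 66, - 58, sqrt(6)/6,sqrt( 5 ) /5, E,294*sqrt( 2)]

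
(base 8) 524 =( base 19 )hh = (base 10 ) 340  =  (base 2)101010100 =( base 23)EI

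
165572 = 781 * 212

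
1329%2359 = 1329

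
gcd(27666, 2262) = 174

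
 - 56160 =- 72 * 780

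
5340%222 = 12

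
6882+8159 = 15041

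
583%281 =21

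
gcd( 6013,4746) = 7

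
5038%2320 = 398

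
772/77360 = 193/19340 = 0.01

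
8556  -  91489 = -82933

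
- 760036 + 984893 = 224857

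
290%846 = 290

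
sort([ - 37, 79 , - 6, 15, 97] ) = [ - 37, -6,15, 79, 97]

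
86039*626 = 53860414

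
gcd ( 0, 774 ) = 774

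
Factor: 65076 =2^2 * 3^1*11^1*17^1*29^1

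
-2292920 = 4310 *(  -  532)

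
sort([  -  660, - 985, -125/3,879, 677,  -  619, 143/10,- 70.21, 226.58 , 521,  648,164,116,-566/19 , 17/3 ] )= [ - 985 , - 660, -619,  -  70.21, -125/3,  -  566/19, 17/3, 143/10 , 116 , 164 , 226.58,521 , 648,677,879 ] 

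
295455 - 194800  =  100655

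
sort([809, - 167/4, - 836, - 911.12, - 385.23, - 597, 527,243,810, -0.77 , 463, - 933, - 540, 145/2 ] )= [ -933  , - 911.12,- 836, - 597, - 540 , - 385.23, - 167/4,-0.77, 145/2,243, 463, 527, 809, 810]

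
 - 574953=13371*( - 43) 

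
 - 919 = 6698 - 7617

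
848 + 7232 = 8080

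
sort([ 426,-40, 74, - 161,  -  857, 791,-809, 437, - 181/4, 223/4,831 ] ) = [ - 857, - 809, - 161,  -  181/4,  -  40, 223/4, 74, 426, 437,791,831]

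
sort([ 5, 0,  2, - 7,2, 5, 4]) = [ - 7, 0,2,2,  4,5,5 ] 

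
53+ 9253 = 9306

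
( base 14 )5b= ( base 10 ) 81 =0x51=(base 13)63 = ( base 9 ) 100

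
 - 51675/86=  - 601 + 11/86 = - 600.87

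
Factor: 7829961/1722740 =2^( - 2 )  *  3^1*5^( - 1 )*137^1*19051^1*86137^( - 1 ) 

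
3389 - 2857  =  532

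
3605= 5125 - 1520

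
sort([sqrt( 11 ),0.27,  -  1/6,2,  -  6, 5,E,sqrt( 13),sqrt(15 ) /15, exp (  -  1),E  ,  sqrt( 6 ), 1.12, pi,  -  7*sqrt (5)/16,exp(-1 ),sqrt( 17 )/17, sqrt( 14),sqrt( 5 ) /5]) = [  -  6,-7*sqrt(5 ) /16,  -  1/6,sqrt (17)/17, sqrt(15 )/15,0.27, exp( - 1),  exp ( - 1),  sqrt(5 )/5, 1.12,2,sqrt(6),  E,E, pi,sqrt(11 ), sqrt ( 13),sqrt( 14 ),  5 ]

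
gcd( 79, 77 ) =1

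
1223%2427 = 1223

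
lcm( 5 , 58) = 290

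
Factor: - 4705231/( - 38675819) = 7^(-1 ) * 13^(-2)*317^1*14843^1*32693^( - 1)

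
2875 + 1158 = 4033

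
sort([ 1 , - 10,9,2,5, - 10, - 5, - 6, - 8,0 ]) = [ - 10, - 10, - 8 , - 6, - 5, 0,1,  2,5, 9]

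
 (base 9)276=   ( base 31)7E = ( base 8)347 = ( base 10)231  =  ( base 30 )7l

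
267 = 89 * 3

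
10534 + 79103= 89637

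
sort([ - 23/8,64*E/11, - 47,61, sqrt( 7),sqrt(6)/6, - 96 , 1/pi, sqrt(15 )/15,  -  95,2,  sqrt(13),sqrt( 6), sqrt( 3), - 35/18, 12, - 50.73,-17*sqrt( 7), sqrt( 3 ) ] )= [-96, - 95, - 50.73, - 47, - 17*sqrt( 7), - 23/8, -35/18,sqrt( 15)/15,  1/pi, sqrt(6)/6, sqrt( 3),sqrt( 3 ),2,sqrt (6 ),sqrt( 7 ),sqrt ( 13),12 , 64*E/11 , 61 ] 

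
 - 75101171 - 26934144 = - 102035315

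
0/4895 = 0 = 0.00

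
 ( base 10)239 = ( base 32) 7F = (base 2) 11101111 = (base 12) 17b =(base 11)1a8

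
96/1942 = 48/971  =  0.05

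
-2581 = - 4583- - 2002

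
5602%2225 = 1152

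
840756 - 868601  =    -  27845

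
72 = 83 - 11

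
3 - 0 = 3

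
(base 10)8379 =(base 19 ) 1440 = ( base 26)ca7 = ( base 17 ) 1BGF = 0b10000010111011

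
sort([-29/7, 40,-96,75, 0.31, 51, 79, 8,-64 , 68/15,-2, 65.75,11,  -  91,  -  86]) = [ -96,-91,  -  86, - 64,  -  29/7,-2, 0.31, 68/15,8 , 11, 40,51, 65.75, 75, 79]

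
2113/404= 5 +93/404=5.23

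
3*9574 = 28722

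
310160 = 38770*8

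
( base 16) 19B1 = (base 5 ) 202302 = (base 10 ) 6577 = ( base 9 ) 10017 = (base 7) 25114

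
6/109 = 6/109 = 0.06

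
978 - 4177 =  - 3199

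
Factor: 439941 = 3^1*146647^1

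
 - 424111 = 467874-891985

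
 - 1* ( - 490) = 490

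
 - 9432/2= -4716 = - 4716.00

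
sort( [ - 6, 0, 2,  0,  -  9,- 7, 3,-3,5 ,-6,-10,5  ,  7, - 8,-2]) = [-10, - 9,-8, - 7, - 6, - 6, - 3,-2, 0, 0, 2, 3,5 , 5, 7 ]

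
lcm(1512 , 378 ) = 1512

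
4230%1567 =1096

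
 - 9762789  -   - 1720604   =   - 8042185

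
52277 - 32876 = 19401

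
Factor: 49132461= 3^1*7^1 * 19^2*6481^1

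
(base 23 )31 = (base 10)70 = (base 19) 3D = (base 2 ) 1000110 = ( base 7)130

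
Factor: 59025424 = 2^4*71^1 *223^1*233^1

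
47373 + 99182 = 146555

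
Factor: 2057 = 11^2*17^1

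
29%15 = 14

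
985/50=197/10 = 19.70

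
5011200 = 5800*864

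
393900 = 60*6565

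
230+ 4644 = 4874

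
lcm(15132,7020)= 680940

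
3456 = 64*54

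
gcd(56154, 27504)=1146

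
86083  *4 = 344332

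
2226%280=266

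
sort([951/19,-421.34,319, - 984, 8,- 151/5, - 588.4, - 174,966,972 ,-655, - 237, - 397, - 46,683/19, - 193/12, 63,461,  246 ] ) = [ - 984,-655,- 588.4, - 421.34, - 397 , - 237, - 174, - 46 , - 151/5,  -  193/12,8, 683/19,951/19,63, 246, 319,461, 966, 972 ] 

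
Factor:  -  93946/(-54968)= 2^( - 2)*107^1*439^1* 6871^( - 1 ) =46973/27484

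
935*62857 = 58771295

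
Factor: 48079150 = 2^1*5^2*7^1 *137369^1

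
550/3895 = 110/779 = 0.14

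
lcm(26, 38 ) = 494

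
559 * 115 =64285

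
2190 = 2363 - 173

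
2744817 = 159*17263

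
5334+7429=12763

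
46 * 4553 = 209438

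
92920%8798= 4940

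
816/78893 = 816/78893= 0.01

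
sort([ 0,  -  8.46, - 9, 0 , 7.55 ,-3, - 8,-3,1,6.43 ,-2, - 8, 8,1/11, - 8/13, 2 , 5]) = [ - 9, - 8.46 , - 8, - 8 ,-3, - 3,  -  2 , - 8/13,0, 0 , 1/11, 1 , 2, 5,6.43,  7.55, 8]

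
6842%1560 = 602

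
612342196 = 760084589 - 147742393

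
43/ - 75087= - 43/75087  =  -0.00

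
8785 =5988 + 2797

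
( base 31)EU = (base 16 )1d0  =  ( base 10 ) 464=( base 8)720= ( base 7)1232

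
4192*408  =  1710336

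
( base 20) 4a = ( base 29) 33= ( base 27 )39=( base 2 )1011010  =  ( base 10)90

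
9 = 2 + 7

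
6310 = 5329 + 981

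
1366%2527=1366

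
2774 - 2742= 32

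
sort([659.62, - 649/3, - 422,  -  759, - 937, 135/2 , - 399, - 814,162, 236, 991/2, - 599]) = [ - 937, - 814,-759, - 599, - 422, - 399, - 649/3, 135/2, 162, 236 , 991/2, 659.62 ]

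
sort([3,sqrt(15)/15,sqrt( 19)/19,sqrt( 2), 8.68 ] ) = [ sqrt( 19) /19, sqrt(15)/15 , sqrt(2), 3  ,  8.68 ] 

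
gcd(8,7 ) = 1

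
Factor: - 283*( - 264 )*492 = 2^5*3^2*11^1*41^1*283^1 = 36758304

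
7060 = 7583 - 523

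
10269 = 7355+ 2914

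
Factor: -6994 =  - 2^1*13^1*269^1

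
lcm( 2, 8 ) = 8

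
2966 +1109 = 4075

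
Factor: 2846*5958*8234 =2^3*3^2  *  23^1*179^1* 331^1*1423^1 = 139619557512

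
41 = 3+38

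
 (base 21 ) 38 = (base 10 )71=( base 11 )65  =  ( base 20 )3b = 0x47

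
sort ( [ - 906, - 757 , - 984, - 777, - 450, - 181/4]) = [ - 984, - 906, - 777,-757,- 450, - 181/4 ]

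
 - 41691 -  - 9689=-32002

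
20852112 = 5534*3768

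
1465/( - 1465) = -1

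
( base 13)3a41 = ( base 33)7LI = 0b10000010001110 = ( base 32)84E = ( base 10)8334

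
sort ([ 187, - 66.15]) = [ - 66.15,187 ] 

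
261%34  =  23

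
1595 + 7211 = 8806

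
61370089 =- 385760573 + 447130662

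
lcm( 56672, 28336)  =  56672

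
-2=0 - 2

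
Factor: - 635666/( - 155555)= 2^1*5^( - 1 )*53^( - 1 )*59^1*587^( - 1 )*5387^1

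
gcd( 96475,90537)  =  1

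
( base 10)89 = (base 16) 59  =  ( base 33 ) 2n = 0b1011001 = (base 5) 324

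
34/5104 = 17/2552 =0.01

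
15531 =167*93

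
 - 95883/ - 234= 31961/78 = 409.76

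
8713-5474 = 3239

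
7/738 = 7/738= 0.01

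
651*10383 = 6759333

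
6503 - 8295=  -  1792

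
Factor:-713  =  - 23^1 * 31^1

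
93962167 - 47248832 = 46713335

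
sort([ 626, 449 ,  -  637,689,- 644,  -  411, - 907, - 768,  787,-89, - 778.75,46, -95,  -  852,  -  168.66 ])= [  -  907 ,- 852, - 778.75, - 768, - 644, - 637 ,  -  411, - 168.66, -95, - 89, 46 , 449, 626,689 , 787 ]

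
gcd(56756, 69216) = 28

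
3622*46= 166612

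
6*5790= 34740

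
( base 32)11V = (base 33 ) WV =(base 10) 1087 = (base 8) 2077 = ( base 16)43F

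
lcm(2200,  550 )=2200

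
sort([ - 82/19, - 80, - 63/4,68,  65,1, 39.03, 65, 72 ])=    [-80 , - 63/4, - 82/19, 1, 39.03,65, 65, 68,72]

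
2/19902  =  1/9951 = 0.00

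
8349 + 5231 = 13580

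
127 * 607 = 77089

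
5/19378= 5/19378 = 0.00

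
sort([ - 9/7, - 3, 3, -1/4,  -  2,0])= [ - 3, - 2, - 9/7, - 1/4,0, 3 ]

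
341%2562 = 341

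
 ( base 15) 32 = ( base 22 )23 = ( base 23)21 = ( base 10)47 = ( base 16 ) 2f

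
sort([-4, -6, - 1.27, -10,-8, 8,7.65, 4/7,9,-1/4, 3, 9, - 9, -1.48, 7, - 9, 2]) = [ - 10 , - 9, - 9,-8,  -  6,-4,-1.48,-1.27, - 1/4, 4/7, 2, 3, 7, 7.65, 8, 9, 9]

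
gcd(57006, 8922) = 6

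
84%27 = 3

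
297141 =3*99047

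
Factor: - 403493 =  - 71^1*5683^1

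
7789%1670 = 1109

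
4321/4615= 4321/4615 = 0.94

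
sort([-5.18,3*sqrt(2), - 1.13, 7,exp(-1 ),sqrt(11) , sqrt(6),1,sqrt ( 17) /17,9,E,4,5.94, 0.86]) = [-5.18, - 1.13,sqrt( 17 ) /17,exp( - 1),0.86 , 1,sqrt( 6),E,sqrt (11), 4 , 3 * sqrt( 2), 5.94, 7, 9 ]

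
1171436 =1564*749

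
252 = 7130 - 6878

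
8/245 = 8/245  =  0.03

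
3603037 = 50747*71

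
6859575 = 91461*75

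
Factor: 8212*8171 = 67100252 = 2^2*2053^1*8171^1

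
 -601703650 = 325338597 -927042247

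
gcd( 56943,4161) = 57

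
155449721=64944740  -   - 90504981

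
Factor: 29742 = 2^1*3^1*4957^1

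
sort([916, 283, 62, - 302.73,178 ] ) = [ - 302.73 , 62  ,  178 , 283,  916 ]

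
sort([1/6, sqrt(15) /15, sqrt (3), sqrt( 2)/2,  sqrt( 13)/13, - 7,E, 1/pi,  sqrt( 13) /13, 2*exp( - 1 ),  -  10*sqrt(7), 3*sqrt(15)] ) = [ - 10*sqrt( 7) , - 7,1/6 , sqrt( 15) /15, sqrt( 13 )/13,sqrt( 13 ) /13, 1/pi, sqrt( 2)/2, 2*exp( - 1),sqrt( 3),E, 3 * sqrt( 15)]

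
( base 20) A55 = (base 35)3ca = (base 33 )3PD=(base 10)4105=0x1009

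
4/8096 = 1/2024 = 0.00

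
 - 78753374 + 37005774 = - 41747600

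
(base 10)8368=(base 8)20260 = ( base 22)h68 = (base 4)2002300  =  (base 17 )1BG4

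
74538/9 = 8282  =  8282.00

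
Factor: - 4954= -2^1  *  2477^1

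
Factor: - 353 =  - 353^1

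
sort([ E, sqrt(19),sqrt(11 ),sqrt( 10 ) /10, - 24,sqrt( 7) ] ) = [ - 24, sqrt(10 )/10, sqrt( 7), E, sqrt(11 ),sqrt( 19 ) ] 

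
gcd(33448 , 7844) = 148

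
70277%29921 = 10435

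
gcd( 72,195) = 3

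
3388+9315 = 12703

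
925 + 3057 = 3982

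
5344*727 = 3885088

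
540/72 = 15/2 = 7.50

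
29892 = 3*9964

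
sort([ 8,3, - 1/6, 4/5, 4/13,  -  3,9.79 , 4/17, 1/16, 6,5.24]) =[ - 3,-1/6, 1/16,  4/17, 4/13,4/5,3, 5.24,6, 8, 9.79]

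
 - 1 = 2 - 3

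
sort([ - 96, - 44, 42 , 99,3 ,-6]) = [ - 96, - 44 , - 6, 3, 42, 99] 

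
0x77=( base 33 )3K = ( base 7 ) 230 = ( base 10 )119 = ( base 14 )87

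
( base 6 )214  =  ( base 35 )2C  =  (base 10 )82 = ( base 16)52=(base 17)4E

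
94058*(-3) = - 282174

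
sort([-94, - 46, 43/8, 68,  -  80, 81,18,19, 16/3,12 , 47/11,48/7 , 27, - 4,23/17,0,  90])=[  -  94  , - 80, - 46,  -  4,  0, 23/17, 47/11,  16/3, 43/8  ,  48/7 , 12,18,  19, 27,  68,81,  90 ]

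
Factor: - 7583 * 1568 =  - 11890144  =  - 2^5*7^2*7583^1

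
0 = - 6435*0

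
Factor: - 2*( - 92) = 184  =  2^3 * 23^1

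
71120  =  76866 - 5746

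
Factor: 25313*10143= 256749759 =3^2*7^2  *  17^1*23^1*1489^1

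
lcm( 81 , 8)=648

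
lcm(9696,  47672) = 572064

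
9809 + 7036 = 16845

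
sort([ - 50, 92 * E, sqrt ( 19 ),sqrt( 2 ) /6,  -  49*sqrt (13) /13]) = [ -50,  -  49*sqrt( 13) /13, sqrt(2) /6,sqrt(19), 92*E ] 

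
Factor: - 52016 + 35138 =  - 2^1*3^1*29^1*97^1 = - 16878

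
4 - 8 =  - 4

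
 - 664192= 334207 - 998399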